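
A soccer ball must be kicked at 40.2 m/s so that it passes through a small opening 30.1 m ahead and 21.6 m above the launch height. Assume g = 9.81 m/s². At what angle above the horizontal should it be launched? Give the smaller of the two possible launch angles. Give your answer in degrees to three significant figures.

41.3°

Trajectory: y = x tanθ − g x² (1 + tan²θ)/(2v₀²). With x = 30.1, y = 21.6, v₀ = 40.2, g = 9.81:
2.750 tan²θ − 30.1 tanθ + (24.35) = 0.
tanθ = [30.1 ± √(30.1² − 4 × 2.750 × (24.35))] / (2 × 2.750) = (30.1 ± 25.26) / 5.500, giving tanθ = 0.8797 or 10.07.
θ = 41.34° or 84.33°; the smaller is 41.34°.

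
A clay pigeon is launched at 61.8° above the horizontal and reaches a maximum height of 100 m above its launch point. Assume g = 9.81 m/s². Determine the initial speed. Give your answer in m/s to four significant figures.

At the peak v_y = 0, so v_y0 = √(2gH) = √(2 × 9.81 × 100) = 44.29 m/s.
v_y0 = v₀ sin θ ⇒ v₀ = 44.29 / sin 61.8° = 50.26 m/s.

50.26 m/s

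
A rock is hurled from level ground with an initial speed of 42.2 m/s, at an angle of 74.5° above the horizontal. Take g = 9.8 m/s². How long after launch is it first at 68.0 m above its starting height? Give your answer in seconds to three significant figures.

vₓ = 42.20 cos 74.5° = 11.28 m/s; v_y0 = 42.20 sin 74.5° = 40.67 m/s.
Require v_y0 t − ½ g t² = 68.0, i.e. 4.900 t² − 40.67 t + 68.0 = 0.
Quadratic formula: t = (40.67 ± √320.86) / 9.80 = (40.67 ± 17.91) / 9.80 → t = 2.322 s or 5.977 s.
The first (ascending) time is 2.322 s.

2.32 s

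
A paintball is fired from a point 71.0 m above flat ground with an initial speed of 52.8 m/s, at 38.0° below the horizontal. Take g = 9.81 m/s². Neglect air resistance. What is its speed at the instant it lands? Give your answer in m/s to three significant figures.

64.7 m/s

Horizontal component vₓ = 52.80 cos 38.0° = 41.61 m/s; vertical v_y0 = −32.51 m/s (downward).
The projectile lands when y = 71.0 + (−32.51) t − ½·9.81·t² = 0. Positive root: t = (−32.51 + √(32.51² + 2·9.81·71.0)) / 9.81 = (−32.51 + 49.49) / 9.81 = 1.732 s.
Vertical velocity at impact: v_y = v_y0 − g t = −32.51 − 9.81 × 1.732 = −49.49 m/s.
Speed: |v| = √(vₓ² + v_y²) = √(41.61² + 49.49²) = 64.66 m/s.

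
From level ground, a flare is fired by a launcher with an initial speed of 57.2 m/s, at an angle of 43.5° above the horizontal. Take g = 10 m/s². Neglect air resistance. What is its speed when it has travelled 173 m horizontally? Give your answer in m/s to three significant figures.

vₓ = 57.20 cos 43.5° = 41.49 m/s; v_y0 = 57.20 sin 43.5° = 39.37 m/s.
At x = 173 m, t = x/vₓ = 173/41.49 = 4.170 s.
Vertical velocity there: v_y = v_y0 − g t = 39.37 − 10.0 × 4.170 = −2.321 m/s.
Speed: √(vₓ² + v_y²) = √(41.49² + 2.321²) = 41.56 m/s.

41.6 m/s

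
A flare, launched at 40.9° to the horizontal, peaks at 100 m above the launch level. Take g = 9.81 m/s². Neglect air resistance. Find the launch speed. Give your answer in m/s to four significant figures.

At the peak v_y = 0, so v_y0 = √(2gH) = √(2 × 9.81 × 100) = 44.29 m/s.
v_y0 = v₀ sin θ ⇒ v₀ = 44.29 / sin 40.9° = 67.65 m/s.

67.65 m/s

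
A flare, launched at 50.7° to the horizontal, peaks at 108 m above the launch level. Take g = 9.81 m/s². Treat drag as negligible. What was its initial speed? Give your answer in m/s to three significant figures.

59.5 m/s

At the peak v_y = 0, so v_y0 = √(2gH) = √(2 × 9.81 × 108) = 46.03 m/s.
v_y0 = v₀ sin θ ⇒ v₀ = 46.03 / sin 50.7° = 59.49 m/s.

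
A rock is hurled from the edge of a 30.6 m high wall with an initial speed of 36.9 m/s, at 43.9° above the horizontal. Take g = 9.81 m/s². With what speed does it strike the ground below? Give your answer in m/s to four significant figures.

44.29 m/s

Horizontal component vₓ = 36.90 cos 43.9° = 26.59 m/s; vertical v_y0 = 36.90 sin 43.9° = 25.59 m/s.
The projectile lands when y = 30.6 + (25.59) t − ½·9.81·t² = 0. Positive root: t = (25.59 + √(25.59² + 2·9.81·30.6)) / 9.81 = (25.59 + 35.43) / 9.81 = 6.219 s.
Vertical velocity at impact: v_y = v_y0 − g t = 25.59 − 9.81 × 6.219 = −35.43 m/s.
Speed: |v| = √(vₓ² + v_y²) = √(26.59² + 35.43²) = 44.29 m/s.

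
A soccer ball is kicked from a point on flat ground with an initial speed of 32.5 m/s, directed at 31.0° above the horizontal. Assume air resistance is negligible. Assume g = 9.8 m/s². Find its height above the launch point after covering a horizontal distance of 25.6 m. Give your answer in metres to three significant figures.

11.2 m

Resolve: vₓ = 32.50 cos 31.0° = 27.86 m/s and v_y0 = 32.50 sin 31.0° = 16.74 m/s.
At x = 25.6 m, t = x/vₓ = 25.6/27.86 = 0.9189 s.
Height: y = v_y0 t − ½ g t² = 16.74 × 0.9189 − 4.900 × 0.9189² = 15.38 − 4.138 = 11.24 m.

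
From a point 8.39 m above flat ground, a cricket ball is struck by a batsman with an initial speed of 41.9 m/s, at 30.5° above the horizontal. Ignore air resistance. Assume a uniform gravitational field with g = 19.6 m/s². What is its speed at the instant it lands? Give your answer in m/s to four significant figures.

45.66 m/s

Horizontal component vₓ = 41.90 cos 30.5° = 36.10 m/s; vertical v_y0 = 41.90 sin 30.5° = 21.27 m/s.
Vertical motion (up positive, ground at y = 0): 9.800 t² − (21.27) t − 8.39 = 0, so t = (21.27 + √(21.27² + 2·19.6·8.39)) / 19.6 = (21.27 + 27.95) / 19.6 = 2.511 s.
Vertical velocity at impact: v_y = v_y0 − g t = 21.27 − 19.6 × 2.511 = −27.95 m/s.
Speed: |v| = √(vₓ² + v_y²) = √(36.10² + 27.95²) = 45.66 m/s.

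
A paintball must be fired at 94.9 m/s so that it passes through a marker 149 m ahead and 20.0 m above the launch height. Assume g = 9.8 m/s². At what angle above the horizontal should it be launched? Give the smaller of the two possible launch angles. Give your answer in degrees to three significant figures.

Trajectory: y = x tanθ − g x² (1 + tan²θ)/(2v₀²). With x = 149, y = 20.0, v₀ = 94.9, g = 9.80:
12.08 tan²θ − 149 tanθ + (32.08) = 0.
tanθ = [149 ± √(149² − 4 × 12.08 × (32.08))] / (2 × 12.08) = (149 ± 143.7) / 24.16, giving tanθ = 0.2192 or 12.12.
θ = 12.36° or 85.28°; the smaller is 12.36°.

12.4°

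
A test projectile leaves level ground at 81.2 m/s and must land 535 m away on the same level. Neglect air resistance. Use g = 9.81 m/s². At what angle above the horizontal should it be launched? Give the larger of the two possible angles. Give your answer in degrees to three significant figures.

63.6°

R = v₀² sin 2θ / g gives sin 2θ = gR/v₀² = 9.81·535/81.2² = 0.7960.
2θ = 52.75° or 180° − 52.75° = 127.3°, so θ = 26.37° or 63.63°.
The larger angle is 63.63°.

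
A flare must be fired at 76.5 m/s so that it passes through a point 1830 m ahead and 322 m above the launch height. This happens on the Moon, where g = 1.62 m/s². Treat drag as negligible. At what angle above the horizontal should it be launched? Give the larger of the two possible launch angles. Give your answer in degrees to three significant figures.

73.9°

Trajectory: y = x tanθ − g x² (1 + tan²θ)/(2v₀²). With x = 1830, y = 322, v₀ = 76.5, g = 1.62:
463.5 tan²θ − 1830 tanθ + (785.5) = 0.
tanθ = [1830 ± √(1830² − 4 × 463.5 × (785.5))] / (2 × 463.5) = (1830 ± 1376) / 927.0, giving tanθ = 0.4901 or 3.458.
θ = 26.11° or 73.87°; the larger is 73.87°.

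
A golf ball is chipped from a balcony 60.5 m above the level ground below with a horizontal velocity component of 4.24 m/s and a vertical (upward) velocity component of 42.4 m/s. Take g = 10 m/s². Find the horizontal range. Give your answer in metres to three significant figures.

The projectile lands when y = 60.5 + (42.40) t − ½·10.0·t² = 0. Positive root: t = (42.40 + √(42.40² + 2·10.0·60.5)) / 10.0 = (42.40 + 54.84) / 10.0 = 9.724 s.
Horizontal distance: R = vₓ t = 4.240 × 9.724 = 41.23 m.

41.2 m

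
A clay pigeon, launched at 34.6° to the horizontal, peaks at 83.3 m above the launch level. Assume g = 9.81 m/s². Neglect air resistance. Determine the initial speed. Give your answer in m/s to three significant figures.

71.2 m/s

At the peak v_y = 0, so v_y0 = √(2gH) = √(2 × 9.81 × 83.3) = 40.43 m/s.
v_y0 = v₀ sin θ ⇒ v₀ = 40.43 / sin 34.6° = 71.19 m/s.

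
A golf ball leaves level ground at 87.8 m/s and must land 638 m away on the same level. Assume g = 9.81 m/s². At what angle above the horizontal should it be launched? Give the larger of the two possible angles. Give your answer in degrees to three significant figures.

R = v₀² sin 2θ / g gives sin 2θ = gR/v₀² = 9.81·638/87.8² = 0.8119.
2θ = 54.28° or 180° − 54.28° = 125.7°, so θ = 27.14° or 62.86°.
The larger angle is 62.86°.

62.9°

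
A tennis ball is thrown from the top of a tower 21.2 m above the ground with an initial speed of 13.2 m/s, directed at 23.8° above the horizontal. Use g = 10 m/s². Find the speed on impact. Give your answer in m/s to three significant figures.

Resolve: vₓ = 13.20 cos 23.8° = 12.08 m/s and v_y0 = 13.20 sin 23.8° = 5.327 m/s.
The projectile lands when y = 21.2 + (5.327) t − ½·10.0·t² = 0. Positive root: t = (5.327 + √(5.327² + 2·10.0·21.2)) / 10.0 = (5.327 + 21.27) / 10.0 = 2.660 s.
Vertical velocity at impact: v_y = v_y0 − g t = 5.327 − 10.0 × 2.660 = −21.27 m/s.
Speed: |v| = √(vₓ² + v_y²) = √(12.08² + 21.27²) = 24.46 m/s.

24.5 m/s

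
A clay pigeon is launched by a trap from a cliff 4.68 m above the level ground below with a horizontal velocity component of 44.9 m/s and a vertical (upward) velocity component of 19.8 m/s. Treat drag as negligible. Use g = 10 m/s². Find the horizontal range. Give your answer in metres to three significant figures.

Vertical motion (up positive, ground at y = 0): 5.000 t² − (19.80) t − 4.68 = 0, so t = (19.80 + √(19.80² + 2·10.0·4.68)) / 10.0 = (19.80 + 22.04) / 10.0 = 4.184 s.
Horizontal distance: R = vₓ t = 44.90 × 4.184 = 187.8 m.

188 m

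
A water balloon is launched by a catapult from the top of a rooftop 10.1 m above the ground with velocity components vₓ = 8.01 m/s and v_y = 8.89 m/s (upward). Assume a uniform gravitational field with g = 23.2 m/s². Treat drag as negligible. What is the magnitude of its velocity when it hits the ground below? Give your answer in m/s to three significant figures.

24.7 m/s

Vertical motion (up positive, ground at y = 0): 11.60 t² − (8.890) t − 10.1 = 0, so t = (8.890 + √(8.890² + 2·23.2·10.1)) / 23.2 = (8.890 + 23.40) / 23.2 = 1.392 s.
Vertical velocity at impact: v_y = v_y0 − g t = 8.890 − 23.2 × 1.392 = −23.40 m/s.
Speed: |v| = √(vₓ² + v_y²) = √(8.010² + 23.40²) = 24.74 m/s.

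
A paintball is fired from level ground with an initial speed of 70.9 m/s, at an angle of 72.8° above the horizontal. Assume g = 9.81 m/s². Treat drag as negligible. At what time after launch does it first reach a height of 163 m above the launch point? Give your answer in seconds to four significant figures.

vₓ = 70.90 cos 72.8° = 20.97 m/s; v_y0 = 70.90 sin 72.8° = 67.73 m/s.
Require v_y0 t − ½ g t² = 163, i.e. 4.905 t² − 67.73 t + 163 = 0.
Quadratic formula: t = (67.73 ± √1389.2) / 9.81 = (67.73 ± 37.27) / 9.81 → t = 3.105 s or 10.70 s.
The first (ascending) time is 3.105 s.

3.105 s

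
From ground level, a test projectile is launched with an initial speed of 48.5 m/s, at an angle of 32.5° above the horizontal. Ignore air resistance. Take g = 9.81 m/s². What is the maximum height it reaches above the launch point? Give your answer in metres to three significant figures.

34.6 m

vₓ = 48.50 cos 32.5° = 40.90 m/s; v_y0 = 48.50 sin 32.5° = 26.06 m/s.
Maximum height: H = v_y0² / (2g) = 26.06² / (2 × 9.81) = 34.61 m.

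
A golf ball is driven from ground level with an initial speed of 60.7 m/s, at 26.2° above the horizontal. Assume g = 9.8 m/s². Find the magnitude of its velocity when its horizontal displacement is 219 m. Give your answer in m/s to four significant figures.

Components: vₓ = 60.70 cos 26.2° = 54.46 m/s, v_y0 = 60.70 sin 26.2° = 26.80 m/s.
At x = 219 m, t = x/vₓ = 219/54.46 = 4.021 s.
Vertical velocity there: v_y = v_y0 − g t = 26.80 − 9.80 × 4.021 = −12.61 m/s.
Speed: √(vₓ² + v_y²) = √(54.46² + 12.61²) = 55.90 m/s.

55.90 m/s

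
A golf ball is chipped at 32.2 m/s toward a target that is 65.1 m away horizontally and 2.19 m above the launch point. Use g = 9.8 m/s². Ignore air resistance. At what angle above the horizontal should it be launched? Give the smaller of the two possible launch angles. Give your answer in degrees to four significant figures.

Trajectory: y = x tanθ − g x² (1 + tan²θ)/(2v₀²). With x = 65.1, y = 2.19, v₀ = 32.2, g = 9.80:
20.03 tan²θ − 65.1 tanθ + (22.22) = 0.
tanθ = [65.1 ± √(65.1² − 4 × 20.03 × (22.22))] / (2 × 20.03) = (65.1 ± 49.58) / 40.06, giving tanθ = 0.3875 or 2.863.
θ = 21.18° or 70.75°; the smaller is 21.18°.

21.18°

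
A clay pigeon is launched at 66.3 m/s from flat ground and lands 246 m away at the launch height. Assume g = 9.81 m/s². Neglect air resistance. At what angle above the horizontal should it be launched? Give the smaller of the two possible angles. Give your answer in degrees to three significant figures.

R = v₀² sin 2θ / g gives sin 2θ = gR/v₀² = 9.81·246/66.3² = 0.5490.
2θ = 33.30° or 180° − 33.30° = 146.7°, so θ = 16.65° or 73.35°.
The smaller angle is 16.65°.

16.6°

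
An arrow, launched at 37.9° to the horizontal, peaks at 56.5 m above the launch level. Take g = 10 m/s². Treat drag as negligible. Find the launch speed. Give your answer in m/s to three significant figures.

At the peak v_y = 0, so v_y0 = √(2gH) = √(2 × 10.0 × 56.5) = 33.62 m/s.
v_y0 = v₀ sin θ ⇒ v₀ = 33.62 / sin 37.9° = 54.72 m/s.

54.7 m/s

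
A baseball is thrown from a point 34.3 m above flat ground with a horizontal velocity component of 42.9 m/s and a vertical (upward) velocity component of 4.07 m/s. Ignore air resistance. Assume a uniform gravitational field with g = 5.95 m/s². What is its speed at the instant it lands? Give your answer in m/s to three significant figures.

47.6 m/s

With up positive and y = 0 at the ground: y(t) = 34.3 + (4.070) t − 2.975 t². Setting y = 0 and taking the positive root: t = [4.070 + √(4.070² + 2·5.95·34.3)] / 5.95 = (4.070 + 20.61) / 5.95 = 4.148 s.
Vertical velocity at impact: v_y = v_y0 − g t = 4.070 − 5.95 × 4.148 = −20.61 m/s.
Speed: |v| = √(vₓ² + v_y²) = √(42.90² + 20.61²) = 47.59 m/s.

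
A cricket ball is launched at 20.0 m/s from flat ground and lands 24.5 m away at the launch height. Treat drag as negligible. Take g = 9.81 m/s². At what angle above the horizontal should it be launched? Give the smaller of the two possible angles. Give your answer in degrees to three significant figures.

R = v₀² sin 2θ / g gives sin 2θ = gR/v₀² = 9.81·24.5/20.0² = 0.6009.
2θ = 36.93° or 180° − 36.93° = 143.1°, so θ = 18.47° or 71.53°.
The smaller angle is 18.47°.

18.5°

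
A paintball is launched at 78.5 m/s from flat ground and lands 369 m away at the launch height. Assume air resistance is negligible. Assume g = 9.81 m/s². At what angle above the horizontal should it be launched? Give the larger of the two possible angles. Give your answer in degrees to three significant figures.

R = v₀² sin 2θ / g gives sin 2θ = gR/v₀² = 9.81·369/78.5² = 0.5874.
2θ = 35.97° or 180° − 35.97° = 144.0°, so θ = 17.99° or 72.01°.
The larger angle is 72.01°.

72.0°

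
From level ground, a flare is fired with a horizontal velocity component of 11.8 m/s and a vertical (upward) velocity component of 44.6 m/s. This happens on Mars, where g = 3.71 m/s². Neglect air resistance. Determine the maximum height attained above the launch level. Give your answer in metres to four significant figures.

268.1 m

Maximum height: H = v_y0² / (2g) = 44.60² / (2 × 3.71) = 268.1 m.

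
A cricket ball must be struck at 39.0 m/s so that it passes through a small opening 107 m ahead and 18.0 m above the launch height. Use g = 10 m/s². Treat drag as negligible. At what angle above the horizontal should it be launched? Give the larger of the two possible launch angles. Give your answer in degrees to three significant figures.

Trajectory: y = x tanθ − g x² (1 + tan²θ)/(2v₀²). With x = 107, y = 18.0, v₀ = 39.0, g = 10.0:
37.64 tan²θ − 107 tanθ + (55.64) = 0.
tanθ = [107 ± √(107² − 4 × 37.64 × (55.64))] / (2 × 37.64) = (107 ± 55.44) / 75.27, giving tanθ = 0.6850 or 2.158.
θ = 34.41° or 65.14°; the larger is 65.14°.

65.1°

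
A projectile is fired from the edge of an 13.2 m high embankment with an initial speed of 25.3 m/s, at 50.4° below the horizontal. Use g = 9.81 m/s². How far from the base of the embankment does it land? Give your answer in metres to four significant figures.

Resolve: vₓ = 25.30 cos 50.4° = 16.13 m/s and v_y0 = −19.49 m/s (downward).
With up positive and y = 0 at the ground: y(t) = 13.2 + (−19.49) t − 4.905 t². Setting y = 0 and taking the positive root: t = [−19.49 + √(19.49² + 2·9.81·13.2)] / 9.81 = (−19.49 + 25.28) / 9.81 = 0.5896 s.
Horizontal distance: R = vₓ t = 16.13 × 0.5896 = 9.509 m.

9.509 m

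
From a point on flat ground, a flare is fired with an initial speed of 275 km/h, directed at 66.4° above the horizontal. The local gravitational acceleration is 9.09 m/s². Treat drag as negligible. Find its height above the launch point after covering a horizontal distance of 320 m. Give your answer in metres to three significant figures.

235 m

Convert: 275 km/h = 275/3.6 = 76.39 m/s.
Horizontal component vₓ = 76.39 cos 66.4° = 30.58 m/s; vertical v_y0 = 76.39 sin 66.4° = 70.00 m/s.
At x = 320 m, t = x/vₓ = 320/30.58 = 10.46 s.
Height: y = v_y0 t − ½ g t² = 70.00 × 10.46 − 4.545 × 10.46² = 732.5 − 497.6 = 234.8 m.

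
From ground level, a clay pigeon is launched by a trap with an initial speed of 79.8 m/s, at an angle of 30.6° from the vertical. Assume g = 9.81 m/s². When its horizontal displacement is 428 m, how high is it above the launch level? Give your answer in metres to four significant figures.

Horizontal component vₓ = 79.80 sin 30.6° = 40.62 m/s; vertical v_y0 = 79.80 cos 30.6° = 68.69 m/s.
x = vₓ t ⇒ t = 428/40.62 = 10.54 s.
Height: y = v_y0 t − ½ g t² = 68.69 × 10.54 − 4.905 × 10.54² = 723.7 − 544.5 = 179.2 m.

179.2 m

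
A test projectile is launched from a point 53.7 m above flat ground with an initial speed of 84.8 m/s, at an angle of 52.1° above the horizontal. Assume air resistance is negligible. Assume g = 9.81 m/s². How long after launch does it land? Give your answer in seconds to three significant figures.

Components: vₓ = 84.80 cos 52.1° = 52.09 m/s, v_y0 = 84.80 sin 52.1° = 66.91 m/s.
With up positive and y = 0 at the ground: y(t) = 53.7 + (66.91) t − 4.905 t². Setting y = 0 and taking the positive root: t = [66.91 + √(66.91² + 2·9.81·53.7)] / 9.81 = (66.91 + 74.37) / 9.81 = 14.40 s.

14.4 s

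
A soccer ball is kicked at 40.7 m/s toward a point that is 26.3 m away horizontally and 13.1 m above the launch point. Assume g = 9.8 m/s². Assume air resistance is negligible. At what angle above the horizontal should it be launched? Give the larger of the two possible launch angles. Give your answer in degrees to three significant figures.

Trajectory: y = x tanθ − g x² (1 + tan²θ)/(2v₀²). With x = 26.3, y = 13.1, v₀ = 40.7, g = 9.80:
2.046 tan²θ − 26.3 tanθ + (15.15) = 0.
tanθ = [26.3 ± √(26.3² − 4 × 2.046 × (15.15))] / (2 × 2.046) = (26.3 ± 23.83) / 4.092, giving tanθ = 0.6043 or 12.25.
θ = 31.14° or 85.33°; the larger is 85.33°.

85.3°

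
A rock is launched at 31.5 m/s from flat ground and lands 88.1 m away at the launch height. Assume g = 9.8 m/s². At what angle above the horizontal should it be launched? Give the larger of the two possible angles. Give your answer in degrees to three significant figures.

59.8°

From R = (v₀²/g) sin 2θ: sin 2θ = 9.80 × 88.1 / 992.25 = 0.8701.
2θ = 60.47° or 180° − 60.47° = 119.5°, so θ = 30.24° or 59.76°.
The larger angle is 59.76°.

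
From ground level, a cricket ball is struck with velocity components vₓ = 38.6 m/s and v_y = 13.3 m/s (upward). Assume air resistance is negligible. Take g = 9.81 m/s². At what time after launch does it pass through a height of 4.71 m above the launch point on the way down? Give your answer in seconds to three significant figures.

Set y = v_y0 t − ½ g t² = 4.71: 4.905 t² − 13.30 t + 4.71 = 0.
Quadratic formula: t = (13.30 ± √84.480) / 9.81 = (13.30 ± 9.191) / 9.81 → t = 0.4188 s or 2.293 s.
The descending-branch root is 2.293 s.

2.29 s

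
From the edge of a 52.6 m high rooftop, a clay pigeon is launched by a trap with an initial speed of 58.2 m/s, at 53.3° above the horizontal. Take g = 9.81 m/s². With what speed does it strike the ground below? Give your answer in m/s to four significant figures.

66.48 m/s

Components: vₓ = 58.20 cos 53.3° = 34.78 m/s, v_y0 = 58.20 sin 53.3° = 46.66 m/s.
With up positive and y = 0 at the ground: y(t) = 52.6 + (46.66) t − 4.905 t². Setting y = 0 and taking the positive root: t = [46.66 + √(46.66² + 2·9.81·52.6)] / 9.81 = (46.66 + 56.65) / 9.81 = 10.53 s.
Vertical velocity at impact: v_y = v_y0 − g t = 46.66 − 9.81 × 10.53 = −56.65 m/s.
Speed: |v| = √(vₓ² + v_y²) = √(34.78² + 56.65²) = 66.48 m/s.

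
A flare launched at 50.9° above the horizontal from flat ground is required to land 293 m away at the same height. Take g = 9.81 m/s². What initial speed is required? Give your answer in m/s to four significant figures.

54.19 m/s

Level-ground range: R = v₀² sin(2θ)/g, so v₀ = √(gR / sin 2θ).
v₀ = √(9.81 × 293 / sin 101.8°) = √(2874 / 0.9789) = √2936.4 = 54.19 m/s.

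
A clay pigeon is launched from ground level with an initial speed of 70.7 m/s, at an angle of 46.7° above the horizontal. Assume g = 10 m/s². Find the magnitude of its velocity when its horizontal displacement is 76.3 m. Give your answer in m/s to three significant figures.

Components: vₓ = 70.70 cos 46.7° = 48.49 m/s, v_y0 = 70.70 sin 46.7° = 51.45 m/s.
x = vₓ t ⇒ t = 76.3/48.49 = 1.574 s.
Vertical velocity there: v_y = v_y0 − g t = 51.45 − 10.0 × 1.574 = 35.72 m/s.
Speed: √(vₓ² + v_y²) = √(48.49² + 35.72²) = 60.22 m/s.

60.2 m/s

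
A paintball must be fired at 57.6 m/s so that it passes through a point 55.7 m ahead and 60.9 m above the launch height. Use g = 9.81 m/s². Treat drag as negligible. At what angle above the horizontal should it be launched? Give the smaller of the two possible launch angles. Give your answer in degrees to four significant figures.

Trajectory: y = x tanθ − g x² (1 + tan²θ)/(2v₀²). With x = 55.7, y = 60.9, v₀ = 57.6, g = 9.81:
4.587 tan²θ − 55.7 tanθ + (65.49) = 0.
tanθ = [55.7 ± √(55.7² − 4 × 4.587 × (65.49))] / (2 × 4.587) = (55.7 ± 43.60) / 9.173, giving tanθ = 1.319 or 10.82.
θ = 52.83° or 84.72°; the smaller is 52.83°.

52.83°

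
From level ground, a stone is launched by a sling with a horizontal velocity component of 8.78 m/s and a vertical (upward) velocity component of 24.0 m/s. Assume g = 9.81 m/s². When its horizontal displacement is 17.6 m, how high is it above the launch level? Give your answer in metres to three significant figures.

Time to reach x = 17.6 m: t = x/vₓ = 17.6/8.780 = 2.005 s.
Height: y = v_y0 t − ½ g t² = 24.00 × 2.005 − 4.905 × 2.005² = 48.11 − 19.71 = 28.40 m.

28.4 m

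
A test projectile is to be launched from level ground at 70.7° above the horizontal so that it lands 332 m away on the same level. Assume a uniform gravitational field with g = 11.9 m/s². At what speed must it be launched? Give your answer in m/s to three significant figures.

79.6 m/s

Level-ground range: R = v₀² sin(2θ)/g, so v₀ = √(gR / sin 2θ).
v₀ = √(11.9 × 332 / sin 141.4°) = √(3951 / 0.6239) = √6332.6 = 79.58 m/s.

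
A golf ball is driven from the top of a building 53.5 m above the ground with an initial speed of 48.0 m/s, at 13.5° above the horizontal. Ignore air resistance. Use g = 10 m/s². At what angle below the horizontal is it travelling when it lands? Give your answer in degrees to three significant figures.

Resolve: vₓ = 48.00 cos 13.5° = 46.67 m/s and v_y0 = 48.00 sin 13.5° = 11.21 m/s.
With up positive and y = 0 at the ground: y(t) = 53.5 + (11.21) t − 5.000 t². Setting y = 0 and taking the positive root: t = [11.21 + √(11.21² + 2·10.0·53.5)] / 10.0 = (11.21 + 34.58) / 10.0 = 4.578 s.
At impact: v_y = v_y0 − g t = −34.58 m/s; vₓ = 46.67 m/s.
Angle below horizontal: arctan(|v_y|/vₓ) = arctan(34.58/46.67) = 36.53°.

36.5°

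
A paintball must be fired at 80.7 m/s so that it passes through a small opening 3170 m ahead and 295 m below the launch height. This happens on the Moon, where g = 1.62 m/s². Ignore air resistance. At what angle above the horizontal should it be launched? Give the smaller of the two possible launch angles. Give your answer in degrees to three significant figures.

19.3°

Trajectory: y = x tanθ − g x² (1 + tan²θ)/(2v₀²). With x = 3170, y = −295, v₀ = 80.7, g = 1.62:
1250 tan²θ − 3170 tanθ + (954.8) = 0.
tanθ = [3170 ± √(3170² − 4 × 1250 × (954.8))] / (2 × 1250) = (3170 ± 2297) / 2500, giving tanθ = 0.3493 or 2.187.
θ = 19.26° or 65.43°; the smaller is 19.26°.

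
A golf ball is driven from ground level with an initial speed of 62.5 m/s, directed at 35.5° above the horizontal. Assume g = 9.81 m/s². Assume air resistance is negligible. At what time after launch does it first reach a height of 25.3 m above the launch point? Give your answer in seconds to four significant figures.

0.7791 s

vₓ = 62.50 cos 35.5° = 50.88 m/s; v_y0 = 62.50 sin 35.5° = 36.29 m/s.
Height y(t) = 36.29 t − 4.905 t² = 25.3 gives 4.905 t² − 36.29 t + 25.3 = 0.
t = [36.29 ± √(36.29² − 2·9.81·25.3)] / 9.81 = (36.29 ± 28.65) / 9.81, so t = 0.7791 s or t = 6.620 s.
The first (ascending) time is 0.7791 s.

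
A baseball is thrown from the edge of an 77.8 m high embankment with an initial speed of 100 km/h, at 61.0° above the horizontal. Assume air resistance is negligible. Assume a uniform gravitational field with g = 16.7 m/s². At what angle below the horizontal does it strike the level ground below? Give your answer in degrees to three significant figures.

Convert: 100 km/h = 100/3.6 = 27.78 m/s.
Components: vₓ = 27.78 cos 61.0° = 13.47 m/s, v_y0 = 27.78 sin 61.0° = 24.29 m/s.
The projectile lands when y = 77.8 + (24.29) t − ½·16.7·t² = 0. Positive root: t = (24.29 + √(24.29² + 2·16.7·77.8)) / 16.7 = (24.29 + 56.47) / 16.7 = 4.836 s.
At impact: v_y = v_y0 − g t = −56.47 m/s; vₓ = 13.47 m/s.
Angle below horizontal: arctan(|v_y|/vₓ) = arctan(56.47/13.47) = 76.59°.

76.6°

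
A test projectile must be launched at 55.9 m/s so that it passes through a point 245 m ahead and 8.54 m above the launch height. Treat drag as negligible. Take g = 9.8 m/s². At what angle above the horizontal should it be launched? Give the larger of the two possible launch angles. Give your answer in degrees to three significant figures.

64.3°

Trajectory: y = x tanθ − g x² (1 + tan²θ)/(2v₀²). With x = 245, y = 8.54, v₀ = 55.9, g = 9.80:
94.12 tan²θ − 245 tanθ + (102.7) = 0.
tanθ = [245 ± √(245² − 4 × 94.12 × (102.7))] / (2 × 94.12) = (245 ± 146.2) / 188.2, giving tanθ = 0.5249 or 2.078.
θ = 27.69° or 64.30°; the larger is 64.30°.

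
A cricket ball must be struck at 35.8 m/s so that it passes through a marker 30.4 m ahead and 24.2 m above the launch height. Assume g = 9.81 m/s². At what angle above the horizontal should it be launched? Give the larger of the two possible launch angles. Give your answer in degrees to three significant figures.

Trajectory: y = x tanθ − g x² (1 + tan²θ)/(2v₀²). With x = 30.4, y = 24.2, v₀ = 35.8, g = 9.81:
3.537 tan²θ − 30.4 tanθ + (27.74) = 0.
tanθ = [30.4 ± √(30.4² − 4 × 3.537 × (27.74))] / (2 × 3.537) = (30.4 ± 23.06) / 7.074, giving tanθ = 1.038 or 7.557.
θ = 46.06° or 82.46°; the larger is 82.46°.

82.5°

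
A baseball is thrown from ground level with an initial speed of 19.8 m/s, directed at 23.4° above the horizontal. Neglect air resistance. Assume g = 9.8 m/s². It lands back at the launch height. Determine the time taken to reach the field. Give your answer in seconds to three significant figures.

1.60 s

Components: vₓ = 19.80 cos 23.4° = 18.17 m/s, v_y0 = 19.80 sin 23.4° = 7.864 m/s.
It returns to y = 0 when t = 2 v_y0 / g = 2(7.864)/9.80 = 1.605 s.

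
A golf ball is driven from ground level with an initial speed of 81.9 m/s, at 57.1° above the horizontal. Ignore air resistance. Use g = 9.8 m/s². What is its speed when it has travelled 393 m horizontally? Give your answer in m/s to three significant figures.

47.9 m/s

vₓ = 81.90 cos 57.1° = 44.49 m/s; v_y0 = 81.90 sin 57.1° = 68.76 m/s.
At x = 393 m, t = x/vₓ = 393/44.49 = 8.834 s.
Vertical velocity there: v_y = v_y0 − g t = 68.76 − 9.80 × 8.834 = −17.81 m/s.
Speed: √(vₓ² + v_y²) = √(44.49² + 17.81²) = 47.92 m/s.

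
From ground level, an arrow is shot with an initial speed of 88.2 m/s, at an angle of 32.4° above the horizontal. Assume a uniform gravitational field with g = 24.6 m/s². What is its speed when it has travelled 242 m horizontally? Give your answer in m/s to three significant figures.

81.3 m/s

Horizontal component vₓ = 88.20 cos 32.4° = 74.47 m/s; vertical v_y0 = 88.20 sin 32.4° = 47.26 m/s.
At x = 242 m, t = x/vₓ = 242/74.47 = 3.250 s.
Vertical velocity there: v_y = v_y0 − g t = 47.26 − 24.6 × 3.250 = −32.68 m/s.
Speed: √(vₓ² + v_y²) = √(74.47² + 32.68²) = 81.33 m/s.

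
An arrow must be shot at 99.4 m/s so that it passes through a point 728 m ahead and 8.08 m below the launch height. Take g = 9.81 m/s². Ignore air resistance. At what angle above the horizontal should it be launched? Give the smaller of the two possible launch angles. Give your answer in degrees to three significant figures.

22.4°

Trajectory: y = x tanθ − g x² (1 + tan²θ)/(2v₀²). With x = 728, y = −8.08, v₀ = 99.4, g = 9.81:
263.1 tan²θ − 728 tanθ + (255.0) = 0.
tanθ = [728 ± √(728² − 4 × 263.1 × (255.0))] / (2 × 263.1) = (728 ± 511.5) / 526.2, giving tanθ = 0.4115 or 2.355.
θ = 22.37° or 67.00°; the smaller is 22.37°.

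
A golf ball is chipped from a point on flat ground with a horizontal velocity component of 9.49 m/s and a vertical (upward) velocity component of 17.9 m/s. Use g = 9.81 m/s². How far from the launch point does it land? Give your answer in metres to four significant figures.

34.63 m

Flight time T = 2 v_y0 / g = 3.649 s.
Range: R = vₓ T = 9.490 × 3.649 = 34.63 m.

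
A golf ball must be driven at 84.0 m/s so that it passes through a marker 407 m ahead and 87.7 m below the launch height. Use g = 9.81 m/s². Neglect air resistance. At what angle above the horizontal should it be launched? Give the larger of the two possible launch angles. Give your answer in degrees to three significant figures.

73.9°

Trajectory: y = x tanθ − g x² (1 + tan²θ)/(2v₀²). With x = 407, y = −87.7, v₀ = 84.0, g = 9.81:
115.2 tan²θ − 407 tanθ + (27.45) = 0.
tanθ = [407 ± √(407² − 4 × 115.2 × (27.45))] / (2 × 115.2) = (407 ± 391.2) / 230.3, giving tanθ = 0.06879 or 3.466.
θ = 3.935° or 73.90°; the larger is 73.90°.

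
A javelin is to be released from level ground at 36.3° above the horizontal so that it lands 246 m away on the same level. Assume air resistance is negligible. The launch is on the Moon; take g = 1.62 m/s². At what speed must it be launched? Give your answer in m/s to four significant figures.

From R = (v₀² / g) sin 2θ: v₀ = √(gR / sin 2θ).
v₀ = √(1.62 × 246 / sin 72.60°) = √(398.5 / 0.9542) = √417.63 = 20.44 m/s.

20.44 m/s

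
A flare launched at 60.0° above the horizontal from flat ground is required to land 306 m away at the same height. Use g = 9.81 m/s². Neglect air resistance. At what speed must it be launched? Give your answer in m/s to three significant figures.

58.9 m/s

Level-ground range: R = v₀² sin(2θ)/g, so v₀ = √(gR / sin 2θ).
v₀ = √(9.81 × 306 / sin 120.0°) = √(3002 / 0.8660) = √3466.2 = 58.87 m/s.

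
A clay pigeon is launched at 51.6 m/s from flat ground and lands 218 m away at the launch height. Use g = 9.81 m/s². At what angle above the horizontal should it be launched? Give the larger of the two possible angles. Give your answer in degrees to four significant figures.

R = v₀² sin 2θ / g gives sin 2θ = gR/v₀² = 9.81·218/51.6² = 0.8032.
2θ = 53.44° or 180° − 53.44° = 126.6°, so θ = 26.72° or 63.28°.
The larger angle is 63.28°.

63.28°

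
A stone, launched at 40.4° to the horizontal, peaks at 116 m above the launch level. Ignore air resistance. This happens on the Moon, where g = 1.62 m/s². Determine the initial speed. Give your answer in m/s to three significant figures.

At the peak v_y = 0, so v_y0 = √(2gH) = √(2 × 1.62 × 116) = 19.39 m/s.
v_y0 = v₀ sin θ ⇒ v₀ = 19.39 / sin 40.4° = 29.91 m/s.

29.9 m/s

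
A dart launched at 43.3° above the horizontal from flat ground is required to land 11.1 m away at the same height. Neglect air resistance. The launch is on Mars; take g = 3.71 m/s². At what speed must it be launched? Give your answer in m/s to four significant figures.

From R = (v₀² / g) sin 2θ: v₀ = √(gR / sin 2θ).
v₀ = √(3.71 × 11.1 / sin 86.60°) = √(41.18 / 0.9982) = √41.254 = 6.423 m/s.

6.423 m/s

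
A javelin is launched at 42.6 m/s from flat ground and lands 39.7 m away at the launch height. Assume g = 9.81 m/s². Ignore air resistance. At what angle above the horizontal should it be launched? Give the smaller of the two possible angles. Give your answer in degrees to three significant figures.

6.20°

Level-ground range R = v₀² sin(2θ)/g ⇒ sin(2θ) = gR/v₀² = 9.81 × 39.7 / 42.6² = 0.2146.
2θ = 12.39° or 180° − 12.39° = 167.6°, so θ = 6.196° or 83.80°.
The smaller angle is 6.196°.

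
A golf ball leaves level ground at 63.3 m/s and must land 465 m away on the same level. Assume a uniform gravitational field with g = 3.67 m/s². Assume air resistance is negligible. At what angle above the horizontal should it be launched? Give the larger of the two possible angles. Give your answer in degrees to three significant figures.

77.4°

R = v₀² sin 2θ / g gives sin 2θ = gR/v₀² = 3.67·465/63.3² = 0.4259.
2θ = 25.21° or 180° − 25.21° = 154.8°, so θ = 12.60° or 77.40°.
The larger angle is 77.40°.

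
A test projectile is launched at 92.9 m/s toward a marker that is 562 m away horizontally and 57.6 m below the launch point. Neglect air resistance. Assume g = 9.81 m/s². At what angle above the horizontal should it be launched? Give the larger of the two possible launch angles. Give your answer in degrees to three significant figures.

Trajectory: y = x tanθ − g x² (1 + tan²θ)/(2v₀²). With x = 562, y = −57.6, v₀ = 92.9, g = 9.81:
179.5 tan²θ − 562 tanθ + (121.9) = 0.
tanθ = [562 ± √(562² − 4 × 179.5 × (121.9))] / (2 × 179.5) = (562 ± 477.8) / 359.0, giving tanθ = 0.2345 or 2.896.
θ = 13.20° or 70.95°; the larger is 70.95°.

71.0°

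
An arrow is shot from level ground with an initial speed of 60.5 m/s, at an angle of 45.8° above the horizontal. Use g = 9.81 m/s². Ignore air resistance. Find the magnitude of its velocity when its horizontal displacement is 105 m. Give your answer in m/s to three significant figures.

Horizontal component vₓ = 60.50 cos 45.8° = 42.18 m/s; vertical v_y0 = 60.50 sin 45.8° = 43.37 m/s.
At x = 105 m, t = x/vₓ = 105/42.18 = 2.489 s.
Vertical velocity there: v_y = v_y0 − g t = 43.37 − 9.81 × 2.489 = 18.95 m/s.
Speed: √(vₓ² + v_y²) = √(42.18² + 18.95²) = 46.24 m/s.

46.2 m/s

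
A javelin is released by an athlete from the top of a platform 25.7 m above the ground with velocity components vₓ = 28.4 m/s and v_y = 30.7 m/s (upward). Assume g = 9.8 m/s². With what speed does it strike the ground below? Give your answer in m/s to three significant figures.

47.5 m/s

Vertical motion (up positive, ground at y = 0): 4.900 t² − (30.70) t − 25.7 = 0, so t = (30.70 + √(30.70² + 2·9.80·25.7)) / 9.80 = (30.70 + 38.03) / 9.80 = 7.013 s.
Vertical velocity at impact: v_y = v_y0 − g t = 30.70 − 9.80 × 7.013 = −38.03 m/s.
Speed: |v| = √(vₓ² + v_y²) = √(28.40² + 38.03²) = 47.46 m/s.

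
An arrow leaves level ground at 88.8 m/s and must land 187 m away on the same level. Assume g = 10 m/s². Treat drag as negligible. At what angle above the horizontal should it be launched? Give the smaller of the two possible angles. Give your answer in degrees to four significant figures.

Level-ground range R = v₀² sin(2θ)/g ⇒ sin(2θ) = gR/v₀² = 10.0 × 187 / 88.8² = 0.2371.
2θ = 13.72° or 180° − 13.72° = 166.3°, so θ = 6.859° or 83.14°.
The smaller angle is 6.859°.

6.859°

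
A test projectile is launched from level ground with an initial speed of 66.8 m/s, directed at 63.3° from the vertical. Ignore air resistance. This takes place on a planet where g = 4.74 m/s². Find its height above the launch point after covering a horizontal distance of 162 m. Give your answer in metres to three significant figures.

64.0 m

Resolve: vₓ = 66.80 sin 63.3° = 59.68 m/s and v_y0 = 66.80 cos 63.3° = 30.01 m/s.
Time to reach x = 162 m: t = x/vₓ = 162/59.68 = 2.715 s.
Height: y = v_y0 t − ½ g t² = 30.01 × 2.715 − 2.370 × 2.715² = 81.48 − 17.46 = 64.01 m.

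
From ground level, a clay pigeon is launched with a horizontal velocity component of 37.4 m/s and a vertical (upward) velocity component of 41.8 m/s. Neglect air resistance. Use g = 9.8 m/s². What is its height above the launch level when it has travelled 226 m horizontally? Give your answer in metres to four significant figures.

73.66 m

At x = 226 m, t = x/vₓ = 226/37.40 = 6.043 s.
Height: y = v_y0 t − ½ g t² = 41.80 × 6.043 − 4.900 × 6.043² = 252.6 − 178.9 = 73.66 m.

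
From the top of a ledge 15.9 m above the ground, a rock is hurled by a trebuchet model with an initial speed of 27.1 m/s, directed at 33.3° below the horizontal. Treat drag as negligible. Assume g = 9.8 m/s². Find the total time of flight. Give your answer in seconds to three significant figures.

0.838 s

Horizontal component vₓ = 27.10 cos 33.3° = 22.65 m/s; vertical v_y0 = −14.88 m/s (downward).
Vertical motion (up positive, ground at y = 0): 4.900 t² − (−14.88) t − 15.9 = 0, so t = (−14.88 + √(14.88² + 2·9.80·15.9)) / 9.80 = (−14.88 + 23.09) / 9.80 = 0.8376 s.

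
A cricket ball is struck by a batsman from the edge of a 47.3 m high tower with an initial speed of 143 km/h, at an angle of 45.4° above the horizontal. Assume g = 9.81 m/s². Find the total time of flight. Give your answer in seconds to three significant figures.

7.12 s

Convert: 143 km/h = 143/3.6 = 39.72 m/s.
Horizontal component vₓ = 39.72 cos 45.4° = 27.89 m/s; vertical v_y0 = 39.72 sin 45.4° = 28.28 m/s.
With up positive and y = 0 at the ground: y(t) = 47.3 + (28.28) t − 4.905 t². Setting y = 0 and taking the positive root: t = [28.28 + √(28.28² + 2·9.81·47.3)] / 9.81 = (28.28 + 41.57) / 9.81 = 7.120 s.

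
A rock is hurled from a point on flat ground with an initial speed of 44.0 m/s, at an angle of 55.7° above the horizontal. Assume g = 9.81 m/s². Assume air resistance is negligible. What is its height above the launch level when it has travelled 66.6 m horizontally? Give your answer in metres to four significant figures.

62.24 m

Horizontal component vₓ = 44.00 cos 55.7° = 24.80 m/s; vertical v_y0 = 44.00 sin 55.7° = 36.35 m/s.
x = vₓ t ⇒ t = 66.6/24.80 = 2.686 s.
Height: y = v_y0 t − ½ g t² = 36.35 × 2.686 − 4.905 × 2.686² = 97.63 − 35.39 = 62.24 m.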